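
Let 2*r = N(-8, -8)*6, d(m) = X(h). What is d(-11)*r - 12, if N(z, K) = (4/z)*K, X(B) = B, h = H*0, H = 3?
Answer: -12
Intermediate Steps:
h = 0 (h = 3*0 = 0)
d(m) = 0
N(z, K) = 4*K/z
r = 12 (r = ((4*(-8)/(-8))*6)/2 = ((4*(-8)*(-⅛))*6)/2 = (4*6)/2 = (½)*24 = 12)
d(-11)*r - 12 = 0*12 - 12 = 0 - 12 = -12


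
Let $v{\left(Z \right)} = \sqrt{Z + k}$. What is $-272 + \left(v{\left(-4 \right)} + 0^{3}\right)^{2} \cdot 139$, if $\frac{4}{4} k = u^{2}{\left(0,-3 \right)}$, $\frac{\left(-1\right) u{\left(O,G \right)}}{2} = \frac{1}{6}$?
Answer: $- \frac{7313}{9} \approx -812.56$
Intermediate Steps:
$u{\left(O,G \right)} = - \frac{1}{3}$ ($u{\left(O,G \right)} = - \frac{2}{6} = \left(-2\right) \frac{1}{6} = - \frac{1}{3}$)
$k = \frac{1}{9}$ ($k = \left(- \frac{1}{3}\right)^{2} = \frac{1}{9} \approx 0.11111$)
$v{\left(Z \right)} = \sqrt{\frac{1}{9} + Z}$ ($v{\left(Z \right)} = \sqrt{Z + \frac{1}{9}} = \sqrt{\frac{1}{9} + Z}$)
$-272 + \left(v{\left(-4 \right)} + 0^{3}\right)^{2} \cdot 139 = -272 + \left(\frac{\sqrt{1 + 9 \left(-4\right)}}{3} + 0^{3}\right)^{2} \cdot 139 = -272 + \left(\frac{\sqrt{1 - 36}}{3} + 0\right)^{2} \cdot 139 = -272 + \left(\frac{\sqrt{-35}}{3} + 0\right)^{2} \cdot 139 = -272 + \left(\frac{i \sqrt{35}}{3} + 0\right)^{2} \cdot 139 = -272 + \left(\frac{i \sqrt{35}}{3}\right)^{2} \cdot 139 = -272 - \frac{4865}{9} = - \frac{7313}{9}$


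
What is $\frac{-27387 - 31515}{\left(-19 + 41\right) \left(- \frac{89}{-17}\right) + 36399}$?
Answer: $- \frac{1001334}{620741} \approx -1.6131$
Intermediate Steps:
$\frac{-27387 - 31515}{\left(-19 + 41\right) \left(- \frac{89}{-17}\right) + 36399} = - \frac{58902}{22 \left(\left(-89\right) \left(- \frac{1}{17}\right)\right) + 36399} = - \frac{58902}{22 \cdot \frac{89}{17} + 36399} = - \frac{58902}{\frac{1958}{17} + 36399} = - \frac{58902}{\frac{620741}{17}} = \left(-58902\right) \frac{17}{620741} = - \frac{1001334}{620741}$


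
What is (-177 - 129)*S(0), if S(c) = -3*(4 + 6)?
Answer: 9180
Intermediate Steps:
S(c) = -30 (S(c) = -3*10 = -30)
(-177 - 129)*S(0) = (-177 - 129)*(-30) = -306*(-30) = 9180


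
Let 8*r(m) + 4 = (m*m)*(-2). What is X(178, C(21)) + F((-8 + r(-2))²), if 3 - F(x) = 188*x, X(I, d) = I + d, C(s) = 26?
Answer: -16760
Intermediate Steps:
r(m) = -½ - m²/4 (r(m) = -½ + ((m*m)*(-2))/8 = -½ + (m²*(-2))/8 = -½ + (-2*m²)/8 = -½ - m²/4)
F(x) = 3 - 188*x
X(178, C(21)) + F((-8 + r(-2))²) = (178 + 26) + (3 - 188*(-8 + (-½ - ¼*(-2)²))²) = 204 + (3 - 188*(-8 + (-½ - ¼*4))²) = 204 + (3 - 188*(-8 + (-½ - 1))²) = 204 + (3 - 188*(-8 - 3/2)²) = 204 + (3 - 188*(-19/2)²) = 204 + (3 - 188*361/4) = 204 + (3 - 16967) = 204 - 16964 = -16760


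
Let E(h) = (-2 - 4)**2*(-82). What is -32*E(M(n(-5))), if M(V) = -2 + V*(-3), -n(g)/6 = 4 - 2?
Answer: 94464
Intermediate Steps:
n(g) = -12 (n(g) = -6*(4 - 2) = -6*2 = -12)
M(V) = -2 - 3*V
E(h) = -2952 (E(h) = (-6)**2*(-82) = 36*(-82) = -2952)
-32*E(M(n(-5))) = -32*(-2952) = 94464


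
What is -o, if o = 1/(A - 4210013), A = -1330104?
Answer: 1/5540117 ≈ 1.8050e-7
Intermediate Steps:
o = -1/5540117 (o = 1/(-1330104 - 4210013) = 1/(-5540117) = -1/5540117 ≈ -1.8050e-7)
-o = -1*(-1/5540117) = 1/5540117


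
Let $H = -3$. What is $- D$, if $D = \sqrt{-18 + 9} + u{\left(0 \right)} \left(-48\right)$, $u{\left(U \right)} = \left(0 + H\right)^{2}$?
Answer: $432 - 3 i \approx 432.0 - 3.0 i$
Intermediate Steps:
$u{\left(U \right)} = 9$ ($u{\left(U \right)} = \left(0 - 3\right)^{2} = \left(-3\right)^{2} = 9$)
$D = -432 + 3 i$ ($D = \sqrt{-18 + 9} + 9 \left(-48\right) = \sqrt{-9} - 432 = 3 i - 432 = -432 + 3 i \approx -432.0 + 3.0 i$)
$- D = - (-432 + 3 i) = 432 - 3 i$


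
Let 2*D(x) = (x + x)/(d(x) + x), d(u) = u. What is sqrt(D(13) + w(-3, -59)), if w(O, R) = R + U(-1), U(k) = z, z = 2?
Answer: I*sqrt(226)/2 ≈ 7.5166*I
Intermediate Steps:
U(k) = 2
w(O, R) = 2 + R (w(O, R) = R + 2 = 2 + R)
D(x) = 1/2 (D(x) = ((x + x)/(x + x))/2 = ((2*x)/((2*x)))/2 = ((2*x)*(1/(2*x)))/2 = (1/2)*1 = 1/2)
sqrt(D(13) + w(-3, -59)) = sqrt(1/2 + (2 - 59)) = sqrt(1/2 - 57) = sqrt(-113/2) = I*sqrt(226)/2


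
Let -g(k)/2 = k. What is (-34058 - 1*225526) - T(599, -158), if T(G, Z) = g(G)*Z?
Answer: -448868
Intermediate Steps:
g(k) = -2*k
T(G, Z) = -2*G*Z (T(G, Z) = (-2*G)*Z = -2*G*Z)
(-34058 - 1*225526) - T(599, -158) = (-34058 - 1*225526) - (-2)*599*(-158) = (-34058 - 225526) - 1*189284 = -259584 - 189284 = -448868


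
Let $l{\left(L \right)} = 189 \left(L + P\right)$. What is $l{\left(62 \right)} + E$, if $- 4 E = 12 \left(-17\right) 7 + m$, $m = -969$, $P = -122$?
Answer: $- \frac{42963}{4} \approx -10741.0$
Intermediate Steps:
$l{\left(L \right)} = -23058 + 189 L$ ($l{\left(L \right)} = 189 \left(L - 122\right) = 189 \left(-122 + L\right) = -23058 + 189 L$)
$E = \frac{2397}{4}$ ($E = - \frac{12 \left(-17\right) 7 - 969}{4} = - \frac{\left(-204\right) 7 - 969}{4} = - \frac{-1428 - 969}{4} = \left(- \frac{1}{4}\right) \left(-2397\right) = \frac{2397}{4} \approx 599.25$)
$l{\left(62 \right)} + E = \left(-23058 + 189 \cdot 62\right) + \frac{2397}{4} = \left(-23058 + 11718\right) + \frac{2397}{4} = -11340 + \frac{2397}{4} = - \frac{42963}{4}$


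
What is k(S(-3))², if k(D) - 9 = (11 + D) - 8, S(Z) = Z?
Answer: 81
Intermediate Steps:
k(D) = 12 + D (k(D) = 9 + ((11 + D) - 8) = 9 + (3 + D) = 12 + D)
k(S(-3))² = (12 - 3)² = 9² = 81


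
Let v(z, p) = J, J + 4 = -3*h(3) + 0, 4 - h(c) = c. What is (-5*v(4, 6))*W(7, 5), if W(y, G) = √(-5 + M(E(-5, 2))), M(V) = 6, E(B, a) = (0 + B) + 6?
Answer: 35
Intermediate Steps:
E(B, a) = 6 + B (E(B, a) = B + 6 = 6 + B)
h(c) = 4 - c
J = -7 (J = -4 + (-3*(4 - 1*3) + 0) = -4 + (-3*(4 - 3) + 0) = -4 + (-3*1 + 0) = -4 + (-3 + 0) = -4 - 3 = -7)
v(z, p) = -7
W(y, G) = 1 (W(y, G) = √(-5 + 6) = √1 = 1)
(-5*v(4, 6))*W(7, 5) = -5*(-7)*1 = 35*1 = 35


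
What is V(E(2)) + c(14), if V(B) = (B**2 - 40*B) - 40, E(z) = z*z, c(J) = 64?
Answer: -120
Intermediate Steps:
E(z) = z**2
V(B) = -40 + B**2 - 40*B
V(E(2)) + c(14) = (-40 + (2**2)**2 - 40*2**2) + 64 = (-40 + 4**2 - 40*4) + 64 = (-40 + 16 - 160) + 64 = -184 + 64 = -120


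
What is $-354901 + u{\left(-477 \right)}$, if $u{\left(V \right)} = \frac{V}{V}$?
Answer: $-354900$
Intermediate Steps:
$u{\left(V \right)} = 1$
$-354901 + u{\left(-477 \right)} = -354901 + 1 = -354900$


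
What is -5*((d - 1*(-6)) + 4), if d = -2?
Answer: -40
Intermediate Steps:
-5*((d - 1*(-6)) + 4) = -5*((-2 - 1*(-6)) + 4) = -5*((-2 + 6) + 4) = -5*(4 + 4) = -5*8 = -40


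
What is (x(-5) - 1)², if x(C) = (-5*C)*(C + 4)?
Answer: 676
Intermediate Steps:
x(C) = -5*C*(4 + C) (x(C) = (-5*C)*(4 + C) = -5*C*(4 + C))
(x(-5) - 1)² = (-5*(-5)*(4 - 5) - 1)² = (-5*(-5)*(-1) - 1)² = (-25 - 1)² = (-26)² = 676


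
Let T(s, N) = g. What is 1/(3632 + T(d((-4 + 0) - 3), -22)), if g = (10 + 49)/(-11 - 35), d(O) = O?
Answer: 46/167013 ≈ 0.00027543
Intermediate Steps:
g = -59/46 (g = 59/(-46) = 59*(-1/46) = -59/46 ≈ -1.2826)
T(s, N) = -59/46
1/(3632 + T(d((-4 + 0) - 3), -22)) = 1/(3632 - 59/46) = 1/(167013/46) = 46/167013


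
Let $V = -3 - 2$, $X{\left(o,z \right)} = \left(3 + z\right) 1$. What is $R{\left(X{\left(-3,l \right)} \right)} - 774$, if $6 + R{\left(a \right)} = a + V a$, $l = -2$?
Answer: $-784$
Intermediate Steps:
$X{\left(o,z \right)} = 3 + z$
$V = -5$ ($V = -3 - 2 = -5$)
$R{\left(a \right)} = -6 - 4 a$ ($R{\left(a \right)} = -6 + \left(a - 5 a\right) = -6 - 4 a$)
$R{\left(X{\left(-3,l \right)} \right)} - 774 = \left(-6 - 4 \left(3 - 2\right)\right) - 774 = \left(-6 - 4\right) - 774 = -10 - 774 = -784$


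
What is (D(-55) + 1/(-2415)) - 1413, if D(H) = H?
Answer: -3545221/2415 ≈ -1468.0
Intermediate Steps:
(D(-55) + 1/(-2415)) - 1413 = (-55 + 1/(-2415)) - 1413 = (-55 - 1/2415) - 1413 = -132826/2415 - 1413 = -3545221/2415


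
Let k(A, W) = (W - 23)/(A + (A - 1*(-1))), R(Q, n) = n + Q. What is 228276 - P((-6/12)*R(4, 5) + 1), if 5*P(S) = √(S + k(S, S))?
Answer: 228276 - √33/30 ≈ 2.2828e+5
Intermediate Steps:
R(Q, n) = Q + n
k(A, W) = (-23 + W)/(1 + 2*A) (k(A, W) = (-23 + W)/(A + (A + 1)) = (-23 + W)/(A + (1 + A)) = (-23 + W)/(1 + 2*A))
P(S) = √(S + (-23 + S)/(1 + 2*S))/5
228276 - P((-6/12)*R(4, 5) + 1) = 228276 - √((-23 + ((-6/12)*(4 + 5) + 1) + ((-6/12)*(4 + 5) + 1)*(1 + 2*((-6/12)*(4 + 5) + 1)))/(1 + 2*((-6/12)*(4 + 5) + 1)))/5 = 228276 - √((-23 + (-6*1/12*9 + 1) + (-6*1/12*9 + 1)*(1 + 2*(-6*1/12*9 + 1)))/(1 + 2*(-6*1/12*9 + 1)))/5 = 228276 - √((-23 + (-½*9 + 1) + (-½*9 + 1)*(1 + 2*(-½*9 + 1)))/(1 + 2*(-½*9 + 1)))/5 = 228276 - √((-23 + (-9/2 + 1) + (-9/2 + 1)*(1 + 2*(-9/2 + 1)))/(1 + 2*(-9/2 + 1)))/5 = 228276 - √((-23 - 7/2 - 7*(1 + 2*(-7/2))/2)/(1 + 2*(-7/2)))/5 = 228276 - √((-23 - 7/2 - 7*(1 - 7)/2)/(1 - 7))/5 = 228276 - √((-23 - 7/2 - 7/2*(-6))/(-6))/5 = 228276 - √(-(-23 - 7/2 + 21)/6)/5 = 228276 - √(-⅙*(-11/2))/5 = 228276 - √(11/12)/5 = 228276 - √33/6/5 = 228276 - √33/30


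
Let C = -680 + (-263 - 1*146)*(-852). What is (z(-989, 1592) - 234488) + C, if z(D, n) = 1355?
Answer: 114655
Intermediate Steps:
C = 347788 (C = -680 + (-263 - 146)*(-852) = -680 - 409*(-852) = -680 + 348468 = 347788)
(z(-989, 1592) - 234488) + C = (1355 - 234488) + 347788 = -233133 + 347788 = 114655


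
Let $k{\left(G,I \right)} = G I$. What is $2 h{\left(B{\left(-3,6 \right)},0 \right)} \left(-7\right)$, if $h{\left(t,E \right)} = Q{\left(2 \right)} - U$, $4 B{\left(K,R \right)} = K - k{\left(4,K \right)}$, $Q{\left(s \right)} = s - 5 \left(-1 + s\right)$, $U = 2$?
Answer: $70$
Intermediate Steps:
$Q{\left(s \right)} = 5 - 4 s$ ($Q{\left(s \right)} = s - \left(-5 + 5 s\right) = 5 - 4 s$)
$B{\left(K,R \right)} = - \frac{3 K}{4}$ ($B{\left(K,R \right)} = \frac{K - 4 K}{4} = \frac{\left(-3\right) K}{4} = - \frac{3 K}{4}$)
$h{\left(t,E \right)} = -5$ ($h{\left(t,E \right)} = \left(5 - 8\right) - 2 = -3 - 2 = -5$)
$2 h{\left(B{\left(-3,6 \right)},0 \right)} \left(-7\right) = 2 \left(-5\right) \left(-7\right) = \left(-10\right) \left(-7\right) = 70$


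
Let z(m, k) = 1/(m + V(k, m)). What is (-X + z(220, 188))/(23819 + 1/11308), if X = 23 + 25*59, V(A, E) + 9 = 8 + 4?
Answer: -1259157108/20021330473 ≈ -0.062891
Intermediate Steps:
V(A, E) = 3 (V(A, E) = -9 + (8 + 4) = -9 + 12 = 3)
X = 1498 (X = 23 + 1475 = 1498)
z(m, k) = 1/(3 + m) (z(m, k) = 1/(m + 3) = 1/(3 + m))
(-X + z(220, 188))/(23819 + 1/11308) = (-1*1498 + 1/(3 + 220))/(23819 + 1/11308) = (-1498 + 1/223)/(23819 + 1/11308) = (-1498 + 1/223)/(269345253/11308) = -334053/223*11308/269345253 = -1259157108/20021330473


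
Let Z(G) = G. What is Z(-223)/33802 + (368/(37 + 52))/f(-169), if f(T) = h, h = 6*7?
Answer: 5802781/63175938 ≈ 0.091851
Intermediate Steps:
h = 42
f(T) = 42
Z(-223)/33802 + (368/(37 + 52))/f(-169) = -223/33802 + (368/(37 + 52))/42 = -223*1/33802 + (368/89)*(1/42) = -223/33802 + ((1/89)*368)*(1/42) = -223/33802 + (368/89)*(1/42) = -223/33802 + 184/1869 = 5802781/63175938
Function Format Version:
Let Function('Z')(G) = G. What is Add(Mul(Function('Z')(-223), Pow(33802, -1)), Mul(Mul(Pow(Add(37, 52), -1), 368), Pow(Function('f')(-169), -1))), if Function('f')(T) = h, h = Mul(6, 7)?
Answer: Rational(5802781, 63175938) ≈ 0.091851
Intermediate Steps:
h = 42
Function('f')(T) = 42
Add(Mul(Function('Z')(-223), Pow(33802, -1)), Mul(Mul(Pow(Add(37, 52), -1), 368), Pow(Function('f')(-169), -1))) = Add(Mul(-223, Pow(33802, -1)), Mul(Mul(Pow(Add(37, 52), -1), 368), Pow(42, -1))) = Add(Mul(-223, Rational(1, 33802)), Mul(Mul(Pow(89, -1), 368), Rational(1, 42))) = Add(Rational(-223, 33802), Mul(Mul(Rational(1, 89), 368), Rational(1, 42))) = Add(Rational(-223, 33802), Mul(Rational(368, 89), Rational(1, 42))) = Add(Rational(-223, 33802), Rational(184, 1869)) = Rational(5802781, 63175938)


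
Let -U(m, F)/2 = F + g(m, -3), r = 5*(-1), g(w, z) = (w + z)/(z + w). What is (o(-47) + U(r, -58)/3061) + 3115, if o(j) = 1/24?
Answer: 228846157/73464 ≈ 3115.1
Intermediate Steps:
g(w, z) = 1 (g(w, z) = (w + z)/(w + z) = 1)
o(j) = 1/24
r = -5
U(m, F) = -2 - 2*F (U(m, F) = -2*(F + 1) = -2*(1 + F) = -2 - 2*F)
(o(-47) + U(r, -58)/3061) + 3115 = (1/24 + (-2 - 2*(-58))/3061) + 3115 = (1/24 + (-2 + 116)*(1/3061)) + 3115 = (1/24 + 114*(1/3061)) + 3115 = (1/24 + 114/3061) + 3115 = 5797/73464 + 3115 = 228846157/73464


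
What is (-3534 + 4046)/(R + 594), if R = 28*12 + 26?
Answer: 128/239 ≈ 0.53556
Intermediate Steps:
R = 362 (R = 336 + 26 = 362)
(-3534 + 4046)/(R + 594) = (-3534 + 4046)/(362 + 594) = 512/956 = 512*(1/956) = 128/239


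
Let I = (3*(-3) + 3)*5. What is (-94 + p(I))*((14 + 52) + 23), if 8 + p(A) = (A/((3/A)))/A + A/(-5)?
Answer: -9434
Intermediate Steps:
I = -30 (I = (-9 + 3)*5 = -6*5 = -30)
p(A) = -8 + 2*A/15 (p(A) = -8 + ((A/((3/A)))/A + A/(-5)) = -8 + ((A*(A/3))/A + A*(-⅕)) = -8 + ((A²/3)/A - A/5) = -8 + (A/3 - A/5) = -8 + 2*A/15)
(-94 + p(I))*((14 + 52) + 23) = (-94 + (-8 + (2/15)*(-30)))*((14 + 52) + 23) = (-94 + (-8 - 4))*(66 + 23) = (-94 - 12)*89 = -106*89 = -9434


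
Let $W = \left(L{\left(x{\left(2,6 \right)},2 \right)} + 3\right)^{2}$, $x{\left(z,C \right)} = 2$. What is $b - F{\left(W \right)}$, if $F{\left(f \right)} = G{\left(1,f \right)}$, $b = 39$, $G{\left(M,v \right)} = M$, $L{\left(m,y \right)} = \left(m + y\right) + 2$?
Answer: $38$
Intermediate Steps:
$L{\left(m,y \right)} = 2 + m + y$
$W = 81$ ($W = \left(\left(2 + 2 + 2\right) + 3\right)^{2} = \left(6 + 3\right)^{2} = 9^{2} = 81$)
$F{\left(f \right)} = 1$
$b - F{\left(W \right)} = 39 - 1 = 38$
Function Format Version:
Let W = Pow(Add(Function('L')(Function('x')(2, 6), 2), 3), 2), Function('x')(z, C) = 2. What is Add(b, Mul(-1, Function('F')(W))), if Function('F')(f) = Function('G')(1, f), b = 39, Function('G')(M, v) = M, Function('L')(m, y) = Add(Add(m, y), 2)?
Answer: 38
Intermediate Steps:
Function('L')(m, y) = Add(2, m, y)
W = 81 (W = Pow(Add(Add(2, 2, 2), 3), 2) = Pow(Add(6, 3), 2) = Pow(9, 2) = 81)
Function('F')(f) = 1
Add(b, Mul(-1, Function('F')(W))) = Add(39, Mul(-1, 1)) = Add(39, -1) = 38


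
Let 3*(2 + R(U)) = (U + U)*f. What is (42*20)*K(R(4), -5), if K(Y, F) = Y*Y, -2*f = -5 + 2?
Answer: 3360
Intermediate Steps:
f = 3/2 (f = -(-5 + 2)/2 = -1/2*(-3) = 3/2 ≈ 1.5000)
R(U) = -2 + U (R(U) = -2 + ((U + U)*(3/2))/3 = -2 + ((2*U)*(3/2))/3 = -2 + (3*U)/3 = -2 + U)
K(Y, F) = Y**2
(42*20)*K(R(4), -5) = (42*20)*(-2 + 4)**2 = 840*2**2 = 840*4 = 3360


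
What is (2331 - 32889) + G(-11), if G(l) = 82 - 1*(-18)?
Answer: -30458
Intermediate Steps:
G(l) = 100 (G(l) = 82 + 18 = 100)
(2331 - 32889) + G(-11) = (2331 - 32889) + 100 = -30558 + 100 = -30458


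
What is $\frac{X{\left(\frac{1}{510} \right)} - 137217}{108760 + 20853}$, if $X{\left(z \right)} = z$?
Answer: $- \frac{6361879}{6009330} \approx -1.0587$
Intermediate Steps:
$\frac{X{\left(\frac{1}{510} \right)} - 137217}{108760 + 20853} = \frac{\frac{1}{510} - 137217}{108760 + 20853} = \frac{\frac{1}{510} - 137217}{129613} = \left(- \frac{69980669}{510}\right) \frac{1}{129613} = - \frac{6361879}{6009330}$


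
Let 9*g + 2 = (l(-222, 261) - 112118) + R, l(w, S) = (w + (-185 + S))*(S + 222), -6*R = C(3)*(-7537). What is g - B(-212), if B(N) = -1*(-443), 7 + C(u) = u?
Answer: -574949/27 ≈ -21294.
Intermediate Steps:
C(u) = -7 + u
R = -15074/3 (R = -(-7 + 3)*(-7537)/6 = -(-2)*(-7537)/3 = -⅙*30148 = -15074/3 ≈ -5024.7)
l(w, S) = (222 + S)*(-185 + S + w) (l(w, S) = (-185 + S + w)*(222 + S) = (222 + S)*(-185 + S + w))
B(N) = 443
g = -562988/27 (g = -2/9 + (((-41070 + 261² + 37*261 + 222*(-222) + 261*(-222)) - 112118) - 15074/3)/9 = -2/9 + (((-41070 + 68121 + 9657 - 49284 - 57942) - 112118) - 15074/3)/9 = -2/9 + ((-70518 - 112118) - 15074/3)/9 = -2/9 + (-182636 - 15074/3)/9 = -2/9 + (⅑)*(-562982/3) = -2/9 - 562982/27 = -562988/27 ≈ -20851.)
g - B(-212) = -562988/27 - 1*443 = -562988/27 - 443 = -574949/27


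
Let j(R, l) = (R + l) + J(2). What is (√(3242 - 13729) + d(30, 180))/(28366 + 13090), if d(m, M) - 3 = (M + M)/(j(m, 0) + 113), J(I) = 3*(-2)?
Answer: 771/5679472 + I*√10487/41456 ≈ 0.00013575 + 0.0024702*I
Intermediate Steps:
J(I) = -6
j(R, l) = -6 + R + l (j(R, l) = (R + l) - 6 = -6 + R + l)
d(m, M) = 3 + 2*M/(107 + m) (d(m, M) = 3 + (M + M)/((-6 + m + 0) + 113) = 3 + (2*M)/((-6 + m) + 113) = 3 + (2*M)/(107 + m) = 3 + 2*M/(107 + m))
(√(3242 - 13729) + d(30, 180))/(28366 + 13090) = (√(3242 - 13729) + (321 + 2*180 + 3*30)/(107 + 30))/(28366 + 13090) = (√(-10487) + (321 + 360 + 90)/137)/41456 = (I*√10487 + (1/137)*771)*(1/41456) = (I*√10487 + 771/137)*(1/41456) = (771/137 + I*√10487)*(1/41456) = 771/5679472 + I*√10487/41456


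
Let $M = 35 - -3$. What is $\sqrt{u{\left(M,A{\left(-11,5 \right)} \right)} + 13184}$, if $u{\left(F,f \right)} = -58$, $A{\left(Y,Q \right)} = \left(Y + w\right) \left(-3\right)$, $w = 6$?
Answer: $\sqrt{13126} \approx 114.57$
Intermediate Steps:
$A{\left(Y,Q \right)} = -18 - 3 Y$ ($A{\left(Y,Q \right)} = \left(Y + 6\right) \left(-3\right) = \left(6 + Y\right) \left(-3\right) = -18 - 3 Y$)
$M = 38$ ($M = 35 + 3 = 38$)
$\sqrt{u{\left(M,A{\left(-11,5 \right)} \right)} + 13184} = \sqrt{-58 + 13184} = \sqrt{13126}$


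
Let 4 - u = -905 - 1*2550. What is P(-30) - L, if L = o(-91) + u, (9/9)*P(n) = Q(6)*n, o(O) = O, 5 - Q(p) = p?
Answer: -3338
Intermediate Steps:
Q(p) = 5 - p
u = 3459 (u = 4 - (-905 - 1*2550) = 4 - (-905 - 2550) = 4 - 1*(-3455) = 4 + 3455 = 3459)
P(n) = -n (P(n) = (5 - 1*6)*n = (5 - 6)*n = -n)
L = 3368 (L = -91 + 3459 = 3368)
P(-30) - L = -1*(-30) - 1*3368 = 30 - 3368 = -3338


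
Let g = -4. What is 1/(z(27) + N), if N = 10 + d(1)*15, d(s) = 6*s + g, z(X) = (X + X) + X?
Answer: 1/121 ≈ 0.0082645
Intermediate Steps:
z(X) = 3*X (z(X) = 2*X + X = 3*X)
d(s) = -4 + 6*s (d(s) = 6*s - 4 = -4 + 6*s)
N = 40 (N = 10 + (-4 + 6*1)*15 = 10 + (-4 + 6)*15 = 10 + 2*15 = 10 + 30 = 40)
1/(z(27) + N) = 1/(3*27 + 40) = 1/(81 + 40) = 1/121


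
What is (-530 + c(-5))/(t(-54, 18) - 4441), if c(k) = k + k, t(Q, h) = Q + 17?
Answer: 270/2239 ≈ 0.12059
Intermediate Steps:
t(Q, h) = 17 + Q
c(k) = 2*k
(-530 + c(-5))/(t(-54, 18) - 4441) = (-530 + 2*(-5))/((17 - 54) - 4441) = (-530 - 10)/(-37 - 4441) = -540/(-4478) = -540*(-1/4478) = 270/2239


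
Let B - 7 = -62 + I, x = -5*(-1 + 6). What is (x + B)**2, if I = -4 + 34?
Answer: 2500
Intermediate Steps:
I = 30
x = -25 (x = -5*5 = -25)
B = -25 (B = 7 + (-62 + 30) = 7 - 32 = -25)
(x + B)**2 = (-25 - 25)**2 = (-50)**2 = 2500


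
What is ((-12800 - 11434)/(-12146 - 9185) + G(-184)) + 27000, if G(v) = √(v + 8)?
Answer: 575961234/21331 + 4*I*√11 ≈ 27001.0 + 13.266*I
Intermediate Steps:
G(v) = √(8 + v)
((-12800 - 11434)/(-12146 - 9185) + G(-184)) + 27000 = ((-12800 - 11434)/(-12146 - 9185) + √(8 - 184)) + 27000 = (-24234/(-21331) + √(-176)) + 27000 = (-24234*(-1/21331) + 4*I*√11) + 27000 = (24234/21331 + 4*I*√11) + 27000 = 575961234/21331 + 4*I*√11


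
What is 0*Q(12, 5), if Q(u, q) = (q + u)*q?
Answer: 0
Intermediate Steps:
Q(u, q) = q*(q + u)
0*Q(12, 5) = 0*(5*(5 + 12)) = 0*(5*17) = 0*85 = 0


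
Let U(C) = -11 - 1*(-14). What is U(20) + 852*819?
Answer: 697791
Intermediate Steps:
U(C) = 3 (U(C) = -11 + 14 = 3)
U(20) + 852*819 = 3 + 852*819 = 3 + 697788 = 697791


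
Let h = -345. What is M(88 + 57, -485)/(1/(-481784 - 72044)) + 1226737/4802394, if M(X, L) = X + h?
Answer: 531940054073137/4802394 ≈ 1.1077e+8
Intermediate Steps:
M(X, L) = -345 + X (M(X, L) = X - 345 = -345 + X)
M(88 + 57, -485)/(1/(-481784 - 72044)) + 1226737/4802394 = (-345 + (88 + 57))/(1/(-481784 - 72044)) + 1226737/4802394 = (-345 + 145)/(1/(-553828)) + 1226737*(1/4802394) = -200/(-1/553828) + 1226737/4802394 = -200*(-553828) + 1226737/4802394 = 110765600 + 1226737/4802394 = 531940054073137/4802394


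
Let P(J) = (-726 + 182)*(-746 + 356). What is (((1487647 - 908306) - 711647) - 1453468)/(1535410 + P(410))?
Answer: -792887/873785 ≈ -0.90742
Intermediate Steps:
P(J) = 212160 (P(J) = -544*(-390) = 212160)
(((1487647 - 908306) - 711647) - 1453468)/(1535410 + P(410)) = (((1487647 - 908306) - 711647) - 1453468)/(1535410 + 212160) = ((579341 - 711647) - 1453468)/1747570 = (-132306 - 1453468)*(1/1747570) = -1585774*1/1747570 = -792887/873785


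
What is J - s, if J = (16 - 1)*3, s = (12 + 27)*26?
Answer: -969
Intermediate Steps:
s = 1014 (s = 39*26 = 1014)
J = 45 (J = 15*3 = 45)
J - s = 45 - 1*1014 = 45 - 1014 = -969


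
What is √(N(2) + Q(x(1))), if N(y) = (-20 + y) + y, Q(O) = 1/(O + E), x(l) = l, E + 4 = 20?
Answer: I*√4607/17 ≈ 3.9926*I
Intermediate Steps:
E = 16 (E = -4 + 20 = 16)
Q(O) = 1/(16 + O) (Q(O) = 1/(O + 16) = 1/(16 + O))
N(y) = -20 + 2*y
√(N(2) + Q(x(1))) = √((-20 + 2*2) + 1/(16 + 1)) = √((-20 + 4) + 1/17) = √(-16 + 1/17) = √(-271/17) = I*√4607/17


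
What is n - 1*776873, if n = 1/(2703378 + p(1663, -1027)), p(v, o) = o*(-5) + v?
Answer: -2105462559647/2710176 ≈ -7.7687e+5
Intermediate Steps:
p(v, o) = v - 5*o (p(v, o) = -5*o + v = v - 5*o)
n = 1/2710176 (n = 1/(2703378 + (1663 - 5*(-1027))) = 1/(2703378 + (1663 + 5135)) = 1/(2703378 + 6798) = 1/2710176 ≈ 3.6898e-7)
n - 1*776873 = 1/2710176 - 1*776873 = 1/2710176 - 776873 = -2105462559647/2710176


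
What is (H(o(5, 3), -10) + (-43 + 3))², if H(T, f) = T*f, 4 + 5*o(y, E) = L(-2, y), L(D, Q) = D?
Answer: 784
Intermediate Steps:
o(y, E) = -6/5 (o(y, E) = -⅘ + (⅕)*(-2) = -⅘ - ⅖ = -6/5)
(H(o(5, 3), -10) + (-43 + 3))² = (-6/5*(-10) + (-43 + 3))² = (12 - 40)² = (-28)² = 784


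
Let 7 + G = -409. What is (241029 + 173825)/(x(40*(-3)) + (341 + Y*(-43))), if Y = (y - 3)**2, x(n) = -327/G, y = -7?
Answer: -172579264/1646617 ≈ -104.81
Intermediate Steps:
G = -416 (G = -7 - 409 = -416)
x(n) = 327/416 (x(n) = -327/(-416) = -327*(-1/416) = 327/416)
Y = 100 (Y = (-7 - 3)**2 = (-10)**2 = 100)
(241029 + 173825)/(x(40*(-3)) + (341 + Y*(-43))) = (241029 + 173825)/(327/416 + (341 + 100*(-43))) = 414854/(327/416 + (341 - 4300)) = 414854/(327/416 - 3959) = 414854/(-1646617/416) = 414854*(-416/1646617) = -172579264/1646617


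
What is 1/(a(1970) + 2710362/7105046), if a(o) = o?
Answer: 3552523/6999825491 ≈ 0.00050752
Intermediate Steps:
1/(a(1970) + 2710362/7105046) = 1/(1970 + 2710362/7105046) = 1/(1970 + 2710362*(1/7105046)) = 1/(1970 + 1355181/3552523) = 1/(6999825491/3552523) = 3552523/6999825491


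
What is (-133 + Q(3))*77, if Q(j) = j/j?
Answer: -10164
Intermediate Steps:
Q(j) = 1
(-133 + Q(3))*77 = (-133 + 1)*77 = -132*77 = -10164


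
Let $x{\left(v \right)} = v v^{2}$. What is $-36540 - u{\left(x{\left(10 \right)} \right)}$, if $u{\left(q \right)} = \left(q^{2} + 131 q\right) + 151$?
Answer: $-1167691$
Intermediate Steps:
$x{\left(v \right)} = v^{3}$
$u{\left(q \right)} = 151 + q^{2} + 131 q$
$-36540 - u{\left(x{\left(10 \right)} \right)} = -36540 - \left(151 + \left(10^{3}\right)^{2} + 131 \cdot 10^{3}\right) = -36540 - \left(151 + 1000^{2} + 131 \cdot 1000\right) = -36540 - \left(151 + 1000000 + 131000\right) = -36540 - 1131151 = -1167691$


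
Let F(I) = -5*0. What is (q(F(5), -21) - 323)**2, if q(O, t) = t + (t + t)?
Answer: 148996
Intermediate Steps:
F(I) = 0
q(O, t) = 3*t (q(O, t) = t + 2*t = 3*t)
(q(F(5), -21) - 323)**2 = (3*(-21) - 323)**2 = (-63 - 323)**2 = (-386)**2 = 148996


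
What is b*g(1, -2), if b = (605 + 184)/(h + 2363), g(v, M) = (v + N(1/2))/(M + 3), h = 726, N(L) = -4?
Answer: -2367/3089 ≈ -0.76627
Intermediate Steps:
g(v, M) = (-4 + v)/(3 + M) (g(v, M) = (v - 4)/(M + 3) = (-4 + v)/(3 + M))
b = 789/3089 (b = (605 + 184)/(726 + 2363) = 789/3089 ≈ 0.25542)
b*g(1, -2) = 789*((-4 + 1)/(3 - 2))/3089 = 789*(-3/1)/3089 = 789*(1*(-3))/3089 = (789/3089)*(-3) = -2367/3089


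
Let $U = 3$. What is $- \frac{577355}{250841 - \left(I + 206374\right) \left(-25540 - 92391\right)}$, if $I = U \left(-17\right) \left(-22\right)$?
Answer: $- \frac{577355}{24470461617} \approx -2.3594 \cdot 10^{-5}$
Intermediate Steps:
$I = 1122$ ($I = 3 \left(-17\right) \left(-22\right) = \left(-51\right) \left(-22\right) = 1122$)
$- \frac{577355}{250841 - \left(I + 206374\right) \left(-25540 - 92391\right)} = - \frac{577355}{250841 - \left(1122 + 206374\right) \left(-25540 - 92391\right)} = - \frac{577355}{250841 - 207496 \left(-117931\right)} = - \frac{577355}{250841 - -24470210776} = - \frac{577355}{250841 + 24470210776} = - \frac{577355}{24470461617}$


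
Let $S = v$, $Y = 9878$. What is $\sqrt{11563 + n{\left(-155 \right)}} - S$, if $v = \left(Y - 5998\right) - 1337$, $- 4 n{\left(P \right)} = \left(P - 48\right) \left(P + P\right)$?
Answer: $-2543 + \frac{i \sqrt{16678}}{2} \approx -2543.0 + 64.572 i$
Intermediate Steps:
$n{\left(P \right)} = - \frac{P \left(-48 + P\right)}{2}$ ($n{\left(P \right)} = - \frac{\left(P - 48\right) \left(P + P\right)}{4} = - \frac{\left(-48 + P\right) 2 P}{4} = - \frac{2 P \left(-48 + P\right)}{4} = - \frac{P \left(-48 + P\right)}{2}$)
$v = 2543$ ($v = \left(9878 - 5998\right) - 1337 = 3880 - 1337 = 2543$)
$S = 2543$
$\sqrt{11563 + n{\left(-155 \right)}} - S = \sqrt{11563 + \frac{1}{2} \left(-155\right) \left(48 - -155\right)} - 2543 = \sqrt{11563 + \frac{1}{2} \left(-155\right) \left(48 + 155\right)} - 2543 = \sqrt{11563 + \frac{1}{2} \left(-155\right) 203} - 2543 = \sqrt{11563 - \frac{31465}{2}} - 2543 = \sqrt{- \frac{8339}{2}} - 2543 = \frac{i \sqrt{16678}}{2} - 2543 = -2543 + \frac{i \sqrt{16678}}{2}$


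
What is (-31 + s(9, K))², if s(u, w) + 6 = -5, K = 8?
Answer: 1764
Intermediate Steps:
s(u, w) = -11 (s(u, w) = -6 - 5 = -11)
(-31 + s(9, K))² = (-31 - 11)² = (-42)² = 1764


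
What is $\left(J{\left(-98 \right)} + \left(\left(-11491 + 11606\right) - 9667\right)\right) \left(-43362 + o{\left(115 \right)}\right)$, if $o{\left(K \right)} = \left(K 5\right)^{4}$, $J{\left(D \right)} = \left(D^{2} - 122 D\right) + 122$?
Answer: $1325964837300190$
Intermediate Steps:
$J{\left(D \right)} = 122 + D^{2} - 122 D$
$o{\left(K \right)} = 625 K^{4}$ ($o{\left(K \right)} = \left(5 K\right)^{4} = 625 K^{4}$)
$\left(J{\left(-98 \right)} + \left(\left(-11491 + 11606\right) - 9667\right)\right) \left(-43362 + o{\left(115 \right)}\right) = \left(\left(122 + \left(-98\right)^{2} - -11956\right) + \left(\left(-11491 + 11606\right) - 9667\right)\right) \left(-43362 + 625 \cdot 115^{4}\right) = \left(\left(122 + 9604 + 11956\right) + \left(115 - 9667\right)\right) \left(-43362 + 625 \cdot 174900625\right) = \left(21682 - 9552\right) \left(-43362 + 109312890625\right) = 12130 \cdot 109312847263 = 1325964837300190$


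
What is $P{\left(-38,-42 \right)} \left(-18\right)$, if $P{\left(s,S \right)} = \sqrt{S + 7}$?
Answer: $- 18 i \sqrt{35} \approx - 106.49 i$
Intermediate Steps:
$P{\left(s,S \right)} = \sqrt{7 + S}$
$P{\left(-38,-42 \right)} \left(-18\right) = \sqrt{7 - 42} \left(-18\right) = \sqrt{-35} \left(-18\right) = i \sqrt{35} \left(-18\right) = - 18 i \sqrt{35}$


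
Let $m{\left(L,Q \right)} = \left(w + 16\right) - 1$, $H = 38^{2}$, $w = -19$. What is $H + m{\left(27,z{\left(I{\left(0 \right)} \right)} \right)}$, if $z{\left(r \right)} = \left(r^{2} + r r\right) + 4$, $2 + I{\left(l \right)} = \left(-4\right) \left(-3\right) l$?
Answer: $1440$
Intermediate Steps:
$H = 1444$
$I{\left(l \right)} = -2 + 12 l$ ($I{\left(l \right)} = -2 + \left(-4\right) \left(-3\right) l = -2 + 12 l$)
$z{\left(r \right)} = 4 + 2 r^{2}$ ($z{\left(r \right)} = \left(r^{2} + r^{2}\right) + 4 = 2 r^{2} + 4 = 4 + 2 r^{2}$)
$m{\left(L,Q \right)} = -4$ ($m{\left(L,Q \right)} = \left(-19 + 16\right) - 1 = -3 - 1 = -4$)
$H + m{\left(27,z{\left(I{\left(0 \right)} \right)} \right)} = 1444 - 4 = 1440$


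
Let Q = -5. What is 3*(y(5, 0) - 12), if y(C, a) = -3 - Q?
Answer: -30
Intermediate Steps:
y(C, a) = 2 (y(C, a) = -3 - 1*(-5) = -3 + 5 = 2)
3*(y(5, 0) - 12) = 3*(2 - 12) = 3*(-10) = -30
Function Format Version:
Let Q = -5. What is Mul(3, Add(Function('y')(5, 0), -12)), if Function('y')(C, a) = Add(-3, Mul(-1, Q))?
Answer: -30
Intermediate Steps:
Function('y')(C, a) = 2 (Function('y')(C, a) = Add(-3, Mul(-1, -5)) = Add(-3, 5) = 2)
Mul(3, Add(Function('y')(5, 0), -12)) = Mul(3, Add(2, -12)) = Mul(3, -10) = -30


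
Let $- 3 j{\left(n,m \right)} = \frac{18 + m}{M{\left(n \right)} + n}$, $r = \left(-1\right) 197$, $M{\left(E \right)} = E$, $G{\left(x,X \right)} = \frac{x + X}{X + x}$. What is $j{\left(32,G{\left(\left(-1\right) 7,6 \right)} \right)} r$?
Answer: $\frac{3743}{192} \approx 19.495$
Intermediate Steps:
$G{\left(x,X \right)} = 1$ ($G{\left(x,X \right)} = \frac{X + x}{X + x} = 1$)
$r = -197$
$j{\left(n,m \right)} = - \frac{18 + m}{6 n}$ ($j{\left(n,m \right)} = - \frac{\left(18 + m\right) \frac{1}{n + n}}{3} = - \frac{\left(18 + m\right) \frac{1}{2 n}}{3} = - \frac{\frac{1}{2} \frac{1}{n} \left(18 + m\right)}{3} = - \frac{18 + m}{6 n}$)
$j{\left(32,G{\left(\left(-1\right) 7,6 \right)} \right)} r = \frac{-18 - 1}{6 \cdot 32} \left(-197\right) = \frac{1}{6} \cdot \frac{1}{32} \left(-18 - 1\right) \left(-197\right) = \frac{1}{6} \cdot \frac{1}{32} \left(-19\right) \left(-197\right) = \left(- \frac{19}{192}\right) \left(-197\right) = \frac{3743}{192}$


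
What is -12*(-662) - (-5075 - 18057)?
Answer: 31076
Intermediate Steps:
-12*(-662) - (-5075 - 18057) = 7944 - 1*(-23132) = 7944 + 23132 = 31076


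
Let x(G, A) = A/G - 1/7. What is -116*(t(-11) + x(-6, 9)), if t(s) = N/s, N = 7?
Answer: 20358/77 ≈ 264.39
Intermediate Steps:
x(G, A) = -1/7 + A/G (x(G, A) = A/G - 1*1/7 = A/G - 1/7 = -1/7 + A/G)
t(s) = 7/s
-116*(t(-11) + x(-6, 9)) = -116*(7/(-11) + (9 - 1/7*(-6))/(-6)) = -116*(7*(-1/11) - (9 + 6/7)/6) = -116*(-7/11 - 1/6*69/7) = -116*(-7/11 - 23/14) = -116*(-351/154) = 20358/77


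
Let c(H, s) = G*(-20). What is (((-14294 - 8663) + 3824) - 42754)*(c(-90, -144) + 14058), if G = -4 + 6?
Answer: -867531966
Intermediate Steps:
G = 2
c(H, s) = -40 (c(H, s) = 2*(-20) = -40)
(((-14294 - 8663) + 3824) - 42754)*(c(-90, -144) + 14058) = (((-14294 - 8663) + 3824) - 42754)*(-40 + 14058) = ((-22957 + 3824) - 42754)*14018 = (-19133 - 42754)*14018 = -61887*14018 = -867531966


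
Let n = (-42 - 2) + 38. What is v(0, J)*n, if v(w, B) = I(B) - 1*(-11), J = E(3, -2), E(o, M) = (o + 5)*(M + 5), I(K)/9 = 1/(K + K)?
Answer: -537/8 ≈ -67.125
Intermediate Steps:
I(K) = 9/(2*K) (I(K) = 9/(K + K) = 9/((2*K)) = 9*(1/(2*K)) = 9/(2*K))
E(o, M) = (5 + M)*(5 + o) (E(o, M) = (5 + o)*(5 + M) = (5 + M)*(5 + o))
J = 24 (J = 25 + 5*(-2) + 5*3 - 2*3 = 25 - 10 + 15 - 6 = 24)
v(w, B) = 11 + 9/(2*B) (v(w, B) = 9/(2*B) - 1*(-11) = 9/(2*B) + 11 = 11 + 9/(2*B))
n = -6 (n = -44 + 38 = -6)
v(0, J)*n = (11 + (9/2)/24)*(-6) = (11 + (9/2)*(1/24))*(-6) = (11 + 3/16)*(-6) = (179/16)*(-6) = -537/8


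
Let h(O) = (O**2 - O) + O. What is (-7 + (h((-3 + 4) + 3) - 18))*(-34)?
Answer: 306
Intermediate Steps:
h(O) = O**2
(-7 + (h((-3 + 4) + 3) - 18))*(-34) = (-7 + (((-3 + 4) + 3)**2 - 18))*(-34) = (-7 + ((1 + 3)**2 - 18))*(-34) = (-7 + (4**2 - 18))*(-34) = (-7 + (16 - 18))*(-34) = (-7 - 2)*(-34) = -9*(-34) = 306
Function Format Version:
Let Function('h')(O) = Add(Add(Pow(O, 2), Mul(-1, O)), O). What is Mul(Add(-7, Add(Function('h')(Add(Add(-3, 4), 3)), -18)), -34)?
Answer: 306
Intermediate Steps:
Function('h')(O) = Pow(O, 2)
Mul(Add(-7, Add(Function('h')(Add(Add(-3, 4), 3)), -18)), -34) = Mul(Add(-7, Add(Pow(Add(Add(-3, 4), 3), 2), -18)), -34) = Mul(Add(-7, Add(Pow(Add(1, 3), 2), -18)), -34) = Mul(Add(-7, Add(Pow(4, 2), -18)), -34) = Mul(Add(-7, Add(16, -18)), -34) = Mul(Add(-7, -2), -34) = Mul(-9, -34) = 306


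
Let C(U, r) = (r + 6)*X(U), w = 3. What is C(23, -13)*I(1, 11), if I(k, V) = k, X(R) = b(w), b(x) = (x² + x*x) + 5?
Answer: -161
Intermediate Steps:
b(x) = 5 + 2*x² (b(x) = (x² + x²) + 5 = 2*x² + 5 = 5 + 2*x²)
X(R) = 23 (X(R) = 5 + 2*3² = 5 + 2*9 = 5 + 18 = 23)
C(U, r) = 138 + 23*r (C(U, r) = (r + 6)*23 = (6 + r)*23 = 138 + 23*r)
C(23, -13)*I(1, 11) = (138 + 23*(-13))*1 = (138 - 299)*1 = -161*1 = -161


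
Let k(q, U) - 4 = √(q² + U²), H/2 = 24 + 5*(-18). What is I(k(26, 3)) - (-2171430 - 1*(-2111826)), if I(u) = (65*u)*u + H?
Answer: 105037 + 520*√685 ≈ 1.1865e+5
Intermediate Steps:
H = -132 (H = 2*(24 + 5*(-18)) = 2*(24 - 90) = 2*(-66) = -132)
k(q, U) = 4 + √(U² + q²) (k(q, U) = 4 + √(q² + U²) = 4 + √(U² + q²))
I(u) = -132 + 65*u² (I(u) = (65*u)*u - 132 = 65*u² - 132 = -132 + 65*u²)
I(k(26, 3)) - (-2171430 - 1*(-2111826)) = (-132 + 65*(4 + √(3² + 26²))²) - (-2171430 - 1*(-2111826)) = (-132 + 65*(4 + √(9 + 676))²) - (-2171430 + 2111826) = (-132 + 65*(4 + √685)²) - 1*(-59604) = (-132 + 65*(4 + √685)²) + 59604 = 59472 + 65*(4 + √685)²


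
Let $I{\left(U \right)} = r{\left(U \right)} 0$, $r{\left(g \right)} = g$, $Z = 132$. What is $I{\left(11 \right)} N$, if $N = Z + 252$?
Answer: $0$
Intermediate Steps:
$I{\left(U \right)} = 0$ ($I{\left(U \right)} = U 0 = 0$)
$N = 384$ ($N = 132 + 252 = 384$)
$I{\left(11 \right)} N = 0 \cdot 384 = 0$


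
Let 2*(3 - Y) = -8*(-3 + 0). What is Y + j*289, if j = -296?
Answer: -85553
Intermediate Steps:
Y = -9 (Y = 3 - (-4)*(-3 + 0) = 3 - (-4)*(-3) = 3 - 1/2*24 = 3 - 12 = -9)
Y + j*289 = -9 - 296*289 = -9 - 85544 = -85553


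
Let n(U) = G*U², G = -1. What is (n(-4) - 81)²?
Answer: 9409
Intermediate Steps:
n(U) = -U²
(n(-4) - 81)² = (-1*(-4)² - 81)² = (-1*16 - 81)² = (-16 - 81)² = (-97)² = 9409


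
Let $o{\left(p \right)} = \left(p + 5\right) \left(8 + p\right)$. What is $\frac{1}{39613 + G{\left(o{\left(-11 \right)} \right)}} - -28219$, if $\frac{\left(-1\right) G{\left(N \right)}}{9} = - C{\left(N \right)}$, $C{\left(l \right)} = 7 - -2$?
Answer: $\frac{1120124987}{39694} \approx 28219.0$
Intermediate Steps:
$o{\left(p \right)} = \left(5 + p\right) \left(8 + p\right)$
$C{\left(l \right)} = 9$ ($C{\left(l \right)} = 7 + 2 = 9$)
$G{\left(N \right)} = 81$ ($G{\left(N \right)} = - 9 \left(\left(-1\right) 9\right) = \left(-9\right) \left(-9\right) = 81$)
$\frac{1}{39613 + G{\left(o{\left(-11 \right)} \right)}} - -28219 = \frac{1}{39613 + 81} - -28219 = \frac{1}{39694} + 28219 = \frac{1120124987}{39694}$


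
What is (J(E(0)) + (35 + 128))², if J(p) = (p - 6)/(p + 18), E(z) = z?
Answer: 238144/9 ≈ 26460.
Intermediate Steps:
J(p) = (-6 + p)/(18 + p)
(J(E(0)) + (35 + 128))² = ((-6 + 0)/(18 + 0) + (35 + 128))² = (-6/18 + 163)² = ((1/18)*(-6) + 163)² = (-⅓ + 163)² = (488/3)² = 238144/9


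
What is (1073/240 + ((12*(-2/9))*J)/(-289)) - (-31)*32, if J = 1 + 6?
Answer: 23039899/23120 ≈ 996.54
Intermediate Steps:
J = 7
(1073/240 + ((12*(-2/9))*J)/(-289)) - (-31)*32 = (1073/240 + ((12*(-2/9))*7)/(-289)) - (-31)*32 = (1073*(1/240) + ((12*(-2*⅑))*7)*(-1/289)) - 1*(-992) = (1073/240 + ((12*(-2/9))*7)*(-1/289)) + 992 = (1073/240 - 8/3*7*(-1/289)) + 992 = (1073/240 - 56/3*(-1/289)) + 992 = (1073/240 + 56/867) + 992 = 104859/23120 + 992 = 23039899/23120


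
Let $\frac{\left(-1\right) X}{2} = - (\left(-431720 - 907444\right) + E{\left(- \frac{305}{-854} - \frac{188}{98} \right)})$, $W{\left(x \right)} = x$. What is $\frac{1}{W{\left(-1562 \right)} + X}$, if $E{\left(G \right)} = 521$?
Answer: $- \frac{1}{2678848} \approx -3.7329 \cdot 10^{-7}$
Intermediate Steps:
$X = -2677286$ ($X = - 2 \left(- (\left(-431720 - 907444\right) + 521)\right) = - 2 \left(- (-1339164 + 521)\right) = - 2 \left(\left(-1\right) \left(-1338643\right)\right) = \left(-2\right) 1338643 = -2677286$)
$\frac{1}{W{\left(-1562 \right)} + X} = \frac{1}{-1562 - 2677286} = \frac{1}{-2678848} = - \frac{1}{2678848}$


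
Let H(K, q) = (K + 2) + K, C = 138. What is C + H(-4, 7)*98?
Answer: -450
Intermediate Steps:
H(K, q) = 2 + 2*K (H(K, q) = (2 + K) + K = 2 + 2*K)
C + H(-4, 7)*98 = 138 + (2 + 2*(-4))*98 = 138 + (2 - 8)*98 = 138 - 6*98 = 138 - 588 = -450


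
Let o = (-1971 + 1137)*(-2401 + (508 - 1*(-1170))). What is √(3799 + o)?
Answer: √606781 ≈ 778.96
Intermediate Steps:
o = 602982 (o = -834*(-2401 + (508 + 1170)) = -834*(-2401 + 1678) = -834*(-723) = 602982)
√(3799 + o) = √(3799 + 602982) = √606781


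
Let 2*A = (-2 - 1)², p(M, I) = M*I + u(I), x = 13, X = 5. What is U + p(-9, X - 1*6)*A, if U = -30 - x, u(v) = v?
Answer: -7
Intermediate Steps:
p(M, I) = I + I*M (p(M, I) = M*I + I = I*M + I = I + I*M)
U = -43 (U = -30 - 1*13 = -30 - 13 = -43)
A = 9/2 (A = (-2 - 1)²/2 = (½)*(-3)² = (½)*9 = 9/2 ≈ 4.5000)
U + p(-9, X - 1*6)*A = -43 + ((5 - 1*6)*(1 - 9))*(9/2) = -43 + ((5 - 6)*(-8))*(9/2) = -43 - 1*(-8)*(9/2) = -43 + 8*(9/2) = -43 + 36 = -7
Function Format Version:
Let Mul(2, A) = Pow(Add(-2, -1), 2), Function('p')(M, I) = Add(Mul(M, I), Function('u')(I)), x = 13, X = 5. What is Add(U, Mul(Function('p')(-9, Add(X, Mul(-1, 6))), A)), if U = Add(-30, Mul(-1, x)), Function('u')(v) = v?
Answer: -7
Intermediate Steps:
Function('p')(M, I) = Add(I, Mul(I, M)) (Function('p')(M, I) = Add(Mul(M, I), I) = Add(Mul(I, M), I) = Add(I, Mul(I, M)))
U = -43 (U = Add(-30, Mul(-1, 13)) = Add(-30, -13) = -43)
A = Rational(9, 2) (A = Mul(Rational(1, 2), Pow(Add(-2, -1), 2)) = Mul(Rational(1, 2), Pow(-3, 2)) = Mul(Rational(1, 2), 9) = Rational(9, 2) ≈ 4.5000)
Add(U, Mul(Function('p')(-9, Add(X, Mul(-1, 6))), A)) = Add(-43, Mul(Mul(Add(5, Mul(-1, 6)), Add(1, -9)), Rational(9, 2))) = Add(-43, Mul(Mul(Add(5, -6), -8), Rational(9, 2))) = Add(-43, Mul(Mul(-1, -8), Rational(9, 2))) = Add(-43, Mul(8, Rational(9, 2))) = Add(-43, 36) = -7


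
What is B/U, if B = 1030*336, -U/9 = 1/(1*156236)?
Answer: -18023384960/3 ≈ -6.0078e+9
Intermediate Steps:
U = -9/156236 (U = -9/(1*156236) = -9/156236 ≈ -5.7605e-5)
B = 346080
B/U = 346080/(-9/156236) = 346080*(-156236/9) = -18023384960/3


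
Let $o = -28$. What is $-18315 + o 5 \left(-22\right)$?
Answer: $-15235$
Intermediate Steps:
$-18315 + o 5 \left(-22\right) = -18315 + \left(-28\right) 5 \left(-22\right) = -18315 - -3080 = -18315 + 3080 = -15235$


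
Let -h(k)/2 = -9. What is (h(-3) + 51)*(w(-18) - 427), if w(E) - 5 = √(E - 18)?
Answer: -29118 + 414*I ≈ -29118.0 + 414.0*I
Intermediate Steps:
h(k) = 18 (h(k) = -2*(-9) = 18)
w(E) = 5 + √(-18 + E) (w(E) = 5 + √(E - 18) = 5 + √(-18 + E))
(h(-3) + 51)*(w(-18) - 427) = (18 + 51)*((5 + √(-18 - 18)) - 427) = 69*((5 + √(-36)) - 427) = 69*((5 + 6*I) - 427) = 69*(-422 + 6*I) = -29118 + 414*I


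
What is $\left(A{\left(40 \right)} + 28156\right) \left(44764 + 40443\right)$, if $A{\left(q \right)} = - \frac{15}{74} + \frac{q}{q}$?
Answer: $\frac{177537560821}{74} \approx 2.3992 \cdot 10^{9}$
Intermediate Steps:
$A{\left(q \right)} = \frac{59}{74}$ ($A{\left(q \right)} = \left(-15\right) \frac{1}{74} + 1 = - \frac{15}{74} + 1 = \frac{59}{74}$)
$\left(A{\left(40 \right)} + 28156\right) \left(44764 + 40443\right) = \left(\frac{59}{74} + 28156\right) \left(44764 + 40443\right) = \frac{2083603}{74} \cdot 85207 = \frac{177537560821}{74}$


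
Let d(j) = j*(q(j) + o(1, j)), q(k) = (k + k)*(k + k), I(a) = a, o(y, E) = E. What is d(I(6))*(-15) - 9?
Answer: -13509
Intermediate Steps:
q(k) = 4*k**2 (q(k) = (2*k)*(2*k) = 4*k**2)
d(j) = j*(j + 4*j**2) (d(j) = j*(4*j**2 + j) = j*(j + 4*j**2))
d(I(6))*(-15) - 9 = (6**2*(1 + 4*6))*(-15) - 9 = (36*(1 + 24))*(-15) - 9 = (36*25)*(-15) - 9 = 900*(-15) - 9 = -13500 - 9 = -13509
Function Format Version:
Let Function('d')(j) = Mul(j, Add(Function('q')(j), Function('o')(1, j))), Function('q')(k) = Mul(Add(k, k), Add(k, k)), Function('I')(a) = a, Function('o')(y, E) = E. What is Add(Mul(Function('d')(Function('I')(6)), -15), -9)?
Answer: -13509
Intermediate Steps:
Function('q')(k) = Mul(4, Pow(k, 2)) (Function('q')(k) = Mul(Mul(2, k), Mul(2, k)) = Mul(4, Pow(k, 2)))
Function('d')(j) = Mul(j, Add(j, Mul(4, Pow(j, 2)))) (Function('d')(j) = Mul(j, Add(Mul(4, Pow(j, 2)), j)) = Mul(j, Add(j, Mul(4, Pow(j, 2)))))
Add(Mul(Function('d')(Function('I')(6)), -15), -9) = Add(Mul(Mul(Pow(6, 2), Add(1, Mul(4, 6))), -15), -9) = Add(Mul(Mul(36, Add(1, 24)), -15), -9) = Add(Mul(Mul(36, 25), -15), -9) = Add(Mul(900, -15), -9) = Add(-13500, -9) = -13509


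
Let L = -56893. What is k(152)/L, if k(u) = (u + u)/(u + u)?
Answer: -1/56893 ≈ -1.7577e-5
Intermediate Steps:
k(u) = 1 (k(u) = (2*u)/((2*u)) = (2*u)*(1/(2*u)) = 1)
k(152)/L = 1/(-56893) = 1*(-1/56893) = -1/56893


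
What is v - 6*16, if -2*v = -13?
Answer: -179/2 ≈ -89.500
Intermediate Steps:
v = 13/2 (v = -1/2*(-13) = 13/2 ≈ 6.5000)
v - 6*16 = 13/2 - 6*16 = 13/2 - 96 = -179/2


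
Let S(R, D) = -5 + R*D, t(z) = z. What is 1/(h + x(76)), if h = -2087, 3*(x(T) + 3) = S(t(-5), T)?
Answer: -3/6655 ≈ -0.00045079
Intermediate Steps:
S(R, D) = -5 + D*R
x(T) = -14/3 - 5*T/3 (x(T) = -3 + (-5 + T*(-5))/3 = -3 + (-5 - 5*T)/3 = -3 + (-5/3 - 5*T/3) = -14/3 - 5*T/3)
1/(h + x(76)) = 1/(-2087 + (-14/3 - 5/3*76)) = 1/(-2087 + (-14/3 - 380/3)) = 1/(-2087 - 394/3) = 1/(-6655/3) = -3/6655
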